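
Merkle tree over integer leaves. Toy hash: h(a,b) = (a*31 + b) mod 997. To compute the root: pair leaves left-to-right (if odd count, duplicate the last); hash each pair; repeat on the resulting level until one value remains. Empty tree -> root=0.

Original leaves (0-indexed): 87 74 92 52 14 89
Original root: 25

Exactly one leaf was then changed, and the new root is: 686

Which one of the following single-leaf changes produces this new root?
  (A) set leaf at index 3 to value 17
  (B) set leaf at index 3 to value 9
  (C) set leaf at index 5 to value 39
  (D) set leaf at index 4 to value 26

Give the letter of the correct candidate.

Original leaves: [87, 74, 92, 52, 14, 89]
Target new root: 686
Try each candidate change and compute the resulting root:
Candidate A: set leaf[3] = 17 -> leaves = [87, 74, 92, 17, 14, 89]
  L0: [87, 74, 92, 17, 14, 89]
  L1: h(87,74)=(87*31+74)%997=777 h(92,17)=(92*31+17)%997=875 h(14,89)=(14*31+89)%997=523 -> [777, 875, 523]
  L2: h(777,875)=(777*31+875)%997=37 h(523,523)=(523*31+523)%997=784 -> [37, 784]
  L3: h(37,784)=(37*31+784)%997=934 -> [934]
  root = 934 != target 686
Candidate B: set leaf[3] = 9 -> leaves = [87, 74, 92, 9, 14, 89]
  L0: [87, 74, 92, 9, 14, 89]
  L1: h(87,74)=(87*31+74)%997=777 h(92,9)=(92*31+9)%997=867 h(14,89)=(14*31+89)%997=523 -> [777, 867, 523]
  L2: h(777,867)=(777*31+867)%997=29 h(523,523)=(523*31+523)%997=784 -> [29, 784]
  L3: h(29,784)=(29*31+784)%997=686 -> [686]
  root = 686 == target 686  ** MATCH **
Candidate C: set leaf[5] = 39 -> leaves = [87, 74, 92, 52, 14, 39]
  L0: [87, 74, 92, 52, 14, 39]
  L1: h(87,74)=(87*31+74)%997=777 h(92,52)=(92*31+52)%997=910 h(14,39)=(14*31+39)%997=473 -> [777, 910, 473]
  L2: h(777,910)=(777*31+910)%997=72 h(473,473)=(473*31+473)%997=181 -> [72, 181]
  L3: h(72,181)=(72*31+181)%997=419 -> [419]
  root = 419 != target 686
Candidate D: set leaf[4] = 26 -> leaves = [87, 74, 92, 52, 26, 89]
  L0: [87, 74, 92, 52, 26, 89]
  L1: h(87,74)=(87*31+74)%997=777 h(92,52)=(92*31+52)%997=910 h(26,89)=(26*31+89)%997=895 -> [777, 910, 895]
  L2: h(777,910)=(777*31+910)%997=72 h(895,895)=(895*31+895)%997=724 -> [72, 724]
  L3: h(72,724)=(72*31+724)%997=962 -> [962]
  root = 962 != target 686
Candidate B produces the target root.

Answer: B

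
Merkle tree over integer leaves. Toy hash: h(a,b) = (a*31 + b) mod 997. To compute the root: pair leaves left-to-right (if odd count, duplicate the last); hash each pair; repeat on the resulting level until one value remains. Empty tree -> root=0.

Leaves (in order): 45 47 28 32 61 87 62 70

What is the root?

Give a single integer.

Answer: 415

Derivation:
L0: [45, 47, 28, 32, 61, 87, 62, 70]
L1: h(45,47)=(45*31+47)%997=445 h(28,32)=(28*31+32)%997=900 h(61,87)=(61*31+87)%997=981 h(62,70)=(62*31+70)%997=995 -> [445, 900, 981, 995]
L2: h(445,900)=(445*31+900)%997=737 h(981,995)=(981*31+995)%997=499 -> [737, 499]
L3: h(737,499)=(737*31+499)%997=415 -> [415]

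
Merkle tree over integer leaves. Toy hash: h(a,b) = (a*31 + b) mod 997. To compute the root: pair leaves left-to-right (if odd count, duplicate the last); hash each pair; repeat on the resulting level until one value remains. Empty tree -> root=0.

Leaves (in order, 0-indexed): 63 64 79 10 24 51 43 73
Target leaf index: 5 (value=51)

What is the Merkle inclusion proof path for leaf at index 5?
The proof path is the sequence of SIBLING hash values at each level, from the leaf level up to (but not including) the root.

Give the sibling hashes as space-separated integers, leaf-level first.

L0 (leaves): [63, 64, 79, 10, 24, 51, 43, 73], target index=5
L1: h(63,64)=(63*31+64)%997=23 [pair 0] h(79,10)=(79*31+10)%997=465 [pair 1] h(24,51)=(24*31+51)%997=795 [pair 2] h(43,73)=(43*31+73)%997=409 [pair 3] -> [23, 465, 795, 409]
  Sibling for proof at L0: 24
L2: h(23,465)=(23*31+465)%997=181 [pair 0] h(795,409)=(795*31+409)%997=129 [pair 1] -> [181, 129]
  Sibling for proof at L1: 409
L3: h(181,129)=(181*31+129)%997=755 [pair 0] -> [755]
  Sibling for proof at L2: 181
Root: 755
Proof path (sibling hashes from leaf to root): [24, 409, 181]

Answer: 24 409 181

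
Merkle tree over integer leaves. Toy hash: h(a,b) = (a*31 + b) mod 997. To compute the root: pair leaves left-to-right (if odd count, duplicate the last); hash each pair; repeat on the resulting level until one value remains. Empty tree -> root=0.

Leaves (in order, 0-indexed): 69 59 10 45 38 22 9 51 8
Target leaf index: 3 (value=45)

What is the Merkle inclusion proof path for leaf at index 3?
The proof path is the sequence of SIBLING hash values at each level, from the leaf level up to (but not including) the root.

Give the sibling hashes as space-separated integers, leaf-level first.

Answer: 10 204 641 930

Derivation:
L0 (leaves): [69, 59, 10, 45, 38, 22, 9, 51, 8], target index=3
L1: h(69,59)=(69*31+59)%997=204 [pair 0] h(10,45)=(10*31+45)%997=355 [pair 1] h(38,22)=(38*31+22)%997=203 [pair 2] h(9,51)=(9*31+51)%997=330 [pair 3] h(8,8)=(8*31+8)%997=256 [pair 4] -> [204, 355, 203, 330, 256]
  Sibling for proof at L0: 10
L2: h(204,355)=(204*31+355)%997=697 [pair 0] h(203,330)=(203*31+330)%997=641 [pair 1] h(256,256)=(256*31+256)%997=216 [pair 2] -> [697, 641, 216]
  Sibling for proof at L1: 204
L3: h(697,641)=(697*31+641)%997=314 [pair 0] h(216,216)=(216*31+216)%997=930 [pair 1] -> [314, 930]
  Sibling for proof at L2: 641
L4: h(314,930)=(314*31+930)%997=694 [pair 0] -> [694]
  Sibling for proof at L3: 930
Root: 694
Proof path (sibling hashes from leaf to root): [10, 204, 641, 930]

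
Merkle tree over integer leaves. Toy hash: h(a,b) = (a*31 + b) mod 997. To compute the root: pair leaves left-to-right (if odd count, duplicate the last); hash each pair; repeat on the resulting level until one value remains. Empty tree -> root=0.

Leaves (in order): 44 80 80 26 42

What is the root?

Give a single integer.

Answer: 914

Derivation:
L0: [44, 80, 80, 26, 42]
L1: h(44,80)=(44*31+80)%997=447 h(80,26)=(80*31+26)%997=512 h(42,42)=(42*31+42)%997=347 -> [447, 512, 347]
L2: h(447,512)=(447*31+512)%997=411 h(347,347)=(347*31+347)%997=137 -> [411, 137]
L3: h(411,137)=(411*31+137)%997=914 -> [914]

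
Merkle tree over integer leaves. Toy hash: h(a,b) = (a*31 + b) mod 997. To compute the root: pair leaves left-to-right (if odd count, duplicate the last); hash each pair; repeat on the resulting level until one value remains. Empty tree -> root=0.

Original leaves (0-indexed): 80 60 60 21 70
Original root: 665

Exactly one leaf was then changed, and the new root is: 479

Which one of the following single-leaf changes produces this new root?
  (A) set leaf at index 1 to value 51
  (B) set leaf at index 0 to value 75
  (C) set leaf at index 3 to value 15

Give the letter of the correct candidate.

Original leaves: [80, 60, 60, 21, 70]
Target new root: 479
Try each candidate change and compute the resulting root:
Candidate A: set leaf[1] = 51 -> leaves = [80, 51, 60, 21, 70]
  L0: [80, 51, 60, 21, 70]
  L1: h(80,51)=(80*31+51)%997=537 h(60,21)=(60*31+21)%997=884 h(70,70)=(70*31+70)%997=246 -> [537, 884, 246]
  L2: h(537,884)=(537*31+884)%997=582 h(246,246)=(246*31+246)%997=893 -> [582, 893]
  L3: h(582,893)=(582*31+893)%997=989 -> [989]
  root = 989 != target 479
Candidate B: set leaf[0] = 75 -> leaves = [75, 60, 60, 21, 70]
  L0: [75, 60, 60, 21, 70]
  L1: h(75,60)=(75*31+60)%997=391 h(60,21)=(60*31+21)%997=884 h(70,70)=(70*31+70)%997=246 -> [391, 884, 246]
  L2: h(391,884)=(391*31+884)%997=44 h(246,246)=(246*31+246)%997=893 -> [44, 893]
  L3: h(44,893)=(44*31+893)%997=263 -> [263]
  root = 263 != target 479
Candidate C: set leaf[3] = 15 -> leaves = [80, 60, 60, 15, 70]
  L0: [80, 60, 60, 15, 70]
  L1: h(80,60)=(80*31+60)%997=546 h(60,15)=(60*31+15)%997=878 h(70,70)=(70*31+70)%997=246 -> [546, 878, 246]
  L2: h(546,878)=(546*31+878)%997=855 h(246,246)=(246*31+246)%997=893 -> [855, 893]
  L3: h(855,893)=(855*31+893)%997=479 -> [479]
  root = 479 == target 479  ** MATCH **
Candidate C produces the target root.

Answer: C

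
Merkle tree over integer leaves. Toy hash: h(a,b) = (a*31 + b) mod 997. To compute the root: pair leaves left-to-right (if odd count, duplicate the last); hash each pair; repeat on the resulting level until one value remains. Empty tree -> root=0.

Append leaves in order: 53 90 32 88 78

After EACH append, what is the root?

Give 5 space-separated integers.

Answer: 53 736 909 965 117

Derivation:
After append 53 (leaves=[53]):
  L0: [53]
  root=53
After append 90 (leaves=[53, 90]):
  L0: [53, 90]
  L1: h(53,90)=(53*31+90)%997=736 -> [736]
  root=736
After append 32 (leaves=[53, 90, 32]):
  L0: [53, 90, 32]
  L1: h(53,90)=(53*31+90)%997=736 h(32,32)=(32*31+32)%997=27 -> [736, 27]
  L2: h(736,27)=(736*31+27)%997=909 -> [909]
  root=909
After append 88 (leaves=[53, 90, 32, 88]):
  L0: [53, 90, 32, 88]
  L1: h(53,90)=(53*31+90)%997=736 h(32,88)=(32*31+88)%997=83 -> [736, 83]
  L2: h(736,83)=(736*31+83)%997=965 -> [965]
  root=965
After append 78 (leaves=[53, 90, 32, 88, 78]):
  L0: [53, 90, 32, 88, 78]
  L1: h(53,90)=(53*31+90)%997=736 h(32,88)=(32*31+88)%997=83 h(78,78)=(78*31+78)%997=502 -> [736, 83, 502]
  L2: h(736,83)=(736*31+83)%997=965 h(502,502)=(502*31+502)%997=112 -> [965, 112]
  L3: h(965,112)=(965*31+112)%997=117 -> [117]
  root=117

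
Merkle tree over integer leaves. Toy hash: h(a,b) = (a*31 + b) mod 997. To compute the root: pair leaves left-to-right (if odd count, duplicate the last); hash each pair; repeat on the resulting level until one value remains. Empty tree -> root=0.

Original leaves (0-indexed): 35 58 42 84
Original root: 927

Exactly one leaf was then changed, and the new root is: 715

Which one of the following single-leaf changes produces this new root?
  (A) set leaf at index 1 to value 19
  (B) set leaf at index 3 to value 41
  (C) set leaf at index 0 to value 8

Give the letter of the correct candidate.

Original leaves: [35, 58, 42, 84]
Target new root: 715
Try each candidate change and compute the resulting root:
Candidate A: set leaf[1] = 19 -> leaves = [35, 19, 42, 84]
  L0: [35, 19, 42, 84]
  L1: h(35,19)=(35*31+19)%997=107 h(42,84)=(42*31+84)%997=389 -> [107, 389]
  L2: h(107,389)=(107*31+389)%997=715 -> [715]
  root = 715 == target 715  ** MATCH **
Candidate B: set leaf[3] = 41 -> leaves = [35, 58, 42, 41]
  L0: [35, 58, 42, 41]
  L1: h(35,58)=(35*31+58)%997=146 h(42,41)=(42*31+41)%997=346 -> [146, 346]
  L2: h(146,346)=(146*31+346)%997=884 -> [884]
  root = 884 != target 715
Candidate C: set leaf[0] = 8 -> leaves = [8, 58, 42, 84]
  L0: [8, 58, 42, 84]
  L1: h(8,58)=(8*31+58)%997=306 h(42,84)=(42*31+84)%997=389 -> [306, 389]
  L2: h(306,389)=(306*31+389)%997=902 -> [902]
  root = 902 != target 715
Candidate A produces the target root.

Answer: A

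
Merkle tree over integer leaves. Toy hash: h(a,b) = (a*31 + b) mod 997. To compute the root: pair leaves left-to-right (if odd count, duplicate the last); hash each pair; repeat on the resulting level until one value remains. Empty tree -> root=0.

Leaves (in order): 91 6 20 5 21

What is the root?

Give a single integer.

L0: [91, 6, 20, 5, 21]
L1: h(91,6)=(91*31+6)%997=833 h(20,5)=(20*31+5)%997=625 h(21,21)=(21*31+21)%997=672 -> [833, 625, 672]
L2: h(833,625)=(833*31+625)%997=526 h(672,672)=(672*31+672)%997=567 -> [526, 567]
L3: h(526,567)=(526*31+567)%997=921 -> [921]

Answer: 921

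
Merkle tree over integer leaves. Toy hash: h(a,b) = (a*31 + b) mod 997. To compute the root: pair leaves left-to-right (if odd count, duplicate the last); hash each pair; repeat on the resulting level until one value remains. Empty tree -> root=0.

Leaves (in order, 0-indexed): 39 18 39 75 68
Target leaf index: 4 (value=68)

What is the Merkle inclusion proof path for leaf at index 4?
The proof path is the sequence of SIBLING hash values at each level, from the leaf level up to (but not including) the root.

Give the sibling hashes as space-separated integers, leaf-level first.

L0 (leaves): [39, 18, 39, 75, 68], target index=4
L1: h(39,18)=(39*31+18)%997=230 [pair 0] h(39,75)=(39*31+75)%997=287 [pair 1] h(68,68)=(68*31+68)%997=182 [pair 2] -> [230, 287, 182]
  Sibling for proof at L0: 68
L2: h(230,287)=(230*31+287)%997=438 [pair 0] h(182,182)=(182*31+182)%997=839 [pair 1] -> [438, 839]
  Sibling for proof at L1: 182
L3: h(438,839)=(438*31+839)%997=459 [pair 0] -> [459]
  Sibling for proof at L2: 438
Root: 459
Proof path (sibling hashes from leaf to root): [68, 182, 438]

Answer: 68 182 438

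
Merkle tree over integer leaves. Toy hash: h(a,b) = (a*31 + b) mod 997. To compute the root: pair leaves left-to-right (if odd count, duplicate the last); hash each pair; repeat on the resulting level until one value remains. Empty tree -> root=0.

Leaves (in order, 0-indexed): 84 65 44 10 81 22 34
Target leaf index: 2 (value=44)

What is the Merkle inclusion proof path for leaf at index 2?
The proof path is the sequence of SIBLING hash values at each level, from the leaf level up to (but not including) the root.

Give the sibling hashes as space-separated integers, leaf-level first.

Answer: 10 675 848

Derivation:
L0 (leaves): [84, 65, 44, 10, 81, 22, 34], target index=2
L1: h(84,65)=(84*31+65)%997=675 [pair 0] h(44,10)=(44*31+10)%997=377 [pair 1] h(81,22)=(81*31+22)%997=539 [pair 2] h(34,34)=(34*31+34)%997=91 [pair 3] -> [675, 377, 539, 91]
  Sibling for proof at L0: 10
L2: h(675,377)=(675*31+377)%997=365 [pair 0] h(539,91)=(539*31+91)%997=848 [pair 1] -> [365, 848]
  Sibling for proof at L1: 675
L3: h(365,848)=(365*31+848)%997=199 [pair 0] -> [199]
  Sibling for proof at L2: 848
Root: 199
Proof path (sibling hashes from leaf to root): [10, 675, 848]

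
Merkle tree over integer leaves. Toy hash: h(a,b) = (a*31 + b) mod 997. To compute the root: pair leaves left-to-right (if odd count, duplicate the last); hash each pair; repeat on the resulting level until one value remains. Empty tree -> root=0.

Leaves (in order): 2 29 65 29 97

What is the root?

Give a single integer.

L0: [2, 29, 65, 29, 97]
L1: h(2,29)=(2*31+29)%997=91 h(65,29)=(65*31+29)%997=50 h(97,97)=(97*31+97)%997=113 -> [91, 50, 113]
L2: h(91,50)=(91*31+50)%997=877 h(113,113)=(113*31+113)%997=625 -> [877, 625]
L3: h(877,625)=(877*31+625)%997=893 -> [893]

Answer: 893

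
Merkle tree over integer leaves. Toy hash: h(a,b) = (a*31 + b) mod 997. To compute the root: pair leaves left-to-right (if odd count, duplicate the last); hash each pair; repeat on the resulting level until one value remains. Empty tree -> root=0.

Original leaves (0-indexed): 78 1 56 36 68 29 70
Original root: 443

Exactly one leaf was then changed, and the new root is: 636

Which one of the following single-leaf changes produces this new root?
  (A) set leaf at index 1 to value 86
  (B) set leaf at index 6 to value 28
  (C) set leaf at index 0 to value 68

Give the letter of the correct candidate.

Original leaves: [78, 1, 56, 36, 68, 29, 70]
Target new root: 636
Try each candidate change and compute the resulting root:
Candidate A: set leaf[1] = 86 -> leaves = [78, 86, 56, 36, 68, 29, 70]
  L0: [78, 86, 56, 36, 68, 29, 70]
  L1: h(78,86)=(78*31+86)%997=510 h(56,36)=(56*31+36)%997=775 h(68,29)=(68*31+29)%997=143 h(70,70)=(70*31+70)%997=246 -> [510, 775, 143, 246]
  L2: h(510,775)=(510*31+775)%997=633 h(143,246)=(143*31+246)%997=691 -> [633, 691]
  L3: h(633,691)=(633*31+691)%997=374 -> [374]
  root = 374 != target 636
Candidate B: set leaf[6] = 28 -> leaves = [78, 1, 56, 36, 68, 29, 28]
  L0: [78, 1, 56, 36, 68, 29, 28]
  L1: h(78,1)=(78*31+1)%997=425 h(56,36)=(56*31+36)%997=775 h(68,29)=(68*31+29)%997=143 h(28,28)=(28*31+28)%997=896 -> [425, 775, 143, 896]
  L2: h(425,775)=(425*31+775)%997=989 h(143,896)=(143*31+896)%997=344 -> [989, 344]
  L3: h(989,344)=(989*31+344)%997=96 -> [96]
  root = 96 != target 636
Candidate C: set leaf[0] = 68 -> leaves = [68, 1, 56, 36, 68, 29, 70]
  L0: [68, 1, 56, 36, 68, 29, 70]
  L1: h(68,1)=(68*31+1)%997=115 h(56,36)=(56*31+36)%997=775 h(68,29)=(68*31+29)%997=143 h(70,70)=(70*31+70)%997=246 -> [115, 775, 143, 246]
  L2: h(115,775)=(115*31+775)%997=352 h(143,246)=(143*31+246)%997=691 -> [352, 691]
  L3: h(352,691)=(352*31+691)%997=636 -> [636]
  root = 636 == target 636  ** MATCH **
Candidate C produces the target root.

Answer: C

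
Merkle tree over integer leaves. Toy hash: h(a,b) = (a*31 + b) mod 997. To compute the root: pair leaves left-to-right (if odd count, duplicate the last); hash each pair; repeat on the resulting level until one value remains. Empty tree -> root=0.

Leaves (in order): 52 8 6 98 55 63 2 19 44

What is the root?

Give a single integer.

L0: [52, 8, 6, 98, 55, 63, 2, 19, 44]
L1: h(52,8)=(52*31+8)%997=623 h(6,98)=(6*31+98)%997=284 h(55,63)=(55*31+63)%997=771 h(2,19)=(2*31+19)%997=81 h(44,44)=(44*31+44)%997=411 -> [623, 284, 771, 81, 411]
L2: h(623,284)=(623*31+284)%997=654 h(771,81)=(771*31+81)%997=54 h(411,411)=(411*31+411)%997=191 -> [654, 54, 191]
L3: h(654,54)=(654*31+54)%997=388 h(191,191)=(191*31+191)%997=130 -> [388, 130]
L4: h(388,130)=(388*31+130)%997=194 -> [194]

Answer: 194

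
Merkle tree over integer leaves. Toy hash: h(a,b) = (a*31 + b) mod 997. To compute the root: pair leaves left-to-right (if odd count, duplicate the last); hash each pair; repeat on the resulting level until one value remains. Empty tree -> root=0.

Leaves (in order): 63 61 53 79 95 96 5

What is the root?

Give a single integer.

L0: [63, 61, 53, 79, 95, 96, 5]
L1: h(63,61)=(63*31+61)%997=20 h(53,79)=(53*31+79)%997=725 h(95,96)=(95*31+96)%997=50 h(5,5)=(5*31+5)%997=160 -> [20, 725, 50, 160]
L2: h(20,725)=(20*31+725)%997=348 h(50,160)=(50*31+160)%997=713 -> [348, 713]
L3: h(348,713)=(348*31+713)%997=534 -> [534]

Answer: 534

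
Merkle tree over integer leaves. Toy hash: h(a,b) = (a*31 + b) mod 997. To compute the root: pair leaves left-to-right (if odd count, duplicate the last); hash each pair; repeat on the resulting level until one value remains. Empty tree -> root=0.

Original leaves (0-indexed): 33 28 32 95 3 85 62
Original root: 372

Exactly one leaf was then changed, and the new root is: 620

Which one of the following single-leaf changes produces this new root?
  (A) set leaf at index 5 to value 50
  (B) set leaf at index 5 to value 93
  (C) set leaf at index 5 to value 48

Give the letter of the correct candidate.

Original leaves: [33, 28, 32, 95, 3, 85, 62]
Target new root: 620
Try each candidate change and compute the resulting root:
Candidate A: set leaf[5] = 50 -> leaves = [33, 28, 32, 95, 3, 50, 62]
  L0: [33, 28, 32, 95, 3, 50, 62]
  L1: h(33,28)=(33*31+28)%997=54 h(32,95)=(32*31+95)%997=90 h(3,50)=(3*31+50)%997=143 h(62,62)=(62*31+62)%997=987 -> [54, 90, 143, 987]
  L2: h(54,90)=(54*31+90)%997=767 h(143,987)=(143*31+987)%997=435 -> [767, 435]
  L3: h(767,435)=(767*31+435)%997=284 -> [284]
  root = 284 != target 620
Candidate B: set leaf[5] = 93 -> leaves = [33, 28, 32, 95, 3, 93, 62]
  L0: [33, 28, 32, 95, 3, 93, 62]
  L1: h(33,28)=(33*31+28)%997=54 h(32,95)=(32*31+95)%997=90 h(3,93)=(3*31+93)%997=186 h(62,62)=(62*31+62)%997=987 -> [54, 90, 186, 987]
  L2: h(54,90)=(54*31+90)%997=767 h(186,987)=(186*31+987)%997=771 -> [767, 771]
  L3: h(767,771)=(767*31+771)%997=620 -> [620]
  root = 620 == target 620  ** MATCH **
Candidate C: set leaf[5] = 48 -> leaves = [33, 28, 32, 95, 3, 48, 62]
  L0: [33, 28, 32, 95, 3, 48, 62]
  L1: h(33,28)=(33*31+28)%997=54 h(32,95)=(32*31+95)%997=90 h(3,48)=(3*31+48)%997=141 h(62,62)=(62*31+62)%997=987 -> [54, 90, 141, 987]
  L2: h(54,90)=(54*31+90)%997=767 h(141,987)=(141*31+987)%997=373 -> [767, 373]
  L3: h(767,373)=(767*31+373)%997=222 -> [222]
  root = 222 != target 620
Candidate B produces the target root.

Answer: B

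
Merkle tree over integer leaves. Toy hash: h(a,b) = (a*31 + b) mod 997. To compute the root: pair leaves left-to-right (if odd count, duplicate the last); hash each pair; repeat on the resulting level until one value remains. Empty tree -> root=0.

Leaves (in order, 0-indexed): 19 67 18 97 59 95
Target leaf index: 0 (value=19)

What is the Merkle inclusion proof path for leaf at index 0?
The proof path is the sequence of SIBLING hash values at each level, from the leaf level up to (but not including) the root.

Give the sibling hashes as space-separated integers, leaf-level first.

Answer: 67 655 751

Derivation:
L0 (leaves): [19, 67, 18, 97, 59, 95], target index=0
L1: h(19,67)=(19*31+67)%997=656 [pair 0] h(18,97)=(18*31+97)%997=655 [pair 1] h(59,95)=(59*31+95)%997=927 [pair 2] -> [656, 655, 927]
  Sibling for proof at L0: 67
L2: h(656,655)=(656*31+655)%997=54 [pair 0] h(927,927)=(927*31+927)%997=751 [pair 1] -> [54, 751]
  Sibling for proof at L1: 655
L3: h(54,751)=(54*31+751)%997=431 [pair 0] -> [431]
  Sibling for proof at L2: 751
Root: 431
Proof path (sibling hashes from leaf to root): [67, 655, 751]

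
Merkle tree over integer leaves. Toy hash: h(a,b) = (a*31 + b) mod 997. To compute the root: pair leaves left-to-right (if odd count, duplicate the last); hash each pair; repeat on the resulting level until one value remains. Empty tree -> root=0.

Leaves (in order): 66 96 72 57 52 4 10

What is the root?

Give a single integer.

Answer: 395

Derivation:
L0: [66, 96, 72, 57, 52, 4, 10]
L1: h(66,96)=(66*31+96)%997=148 h(72,57)=(72*31+57)%997=295 h(52,4)=(52*31+4)%997=619 h(10,10)=(10*31+10)%997=320 -> [148, 295, 619, 320]
L2: h(148,295)=(148*31+295)%997=895 h(619,320)=(619*31+320)%997=566 -> [895, 566]
L3: h(895,566)=(895*31+566)%997=395 -> [395]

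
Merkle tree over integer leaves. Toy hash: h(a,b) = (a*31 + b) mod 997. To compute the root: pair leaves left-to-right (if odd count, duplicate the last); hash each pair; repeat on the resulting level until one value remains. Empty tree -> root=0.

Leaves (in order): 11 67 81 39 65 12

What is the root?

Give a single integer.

Answer: 613

Derivation:
L0: [11, 67, 81, 39, 65, 12]
L1: h(11,67)=(11*31+67)%997=408 h(81,39)=(81*31+39)%997=556 h(65,12)=(65*31+12)%997=33 -> [408, 556, 33]
L2: h(408,556)=(408*31+556)%997=243 h(33,33)=(33*31+33)%997=59 -> [243, 59]
L3: h(243,59)=(243*31+59)%997=613 -> [613]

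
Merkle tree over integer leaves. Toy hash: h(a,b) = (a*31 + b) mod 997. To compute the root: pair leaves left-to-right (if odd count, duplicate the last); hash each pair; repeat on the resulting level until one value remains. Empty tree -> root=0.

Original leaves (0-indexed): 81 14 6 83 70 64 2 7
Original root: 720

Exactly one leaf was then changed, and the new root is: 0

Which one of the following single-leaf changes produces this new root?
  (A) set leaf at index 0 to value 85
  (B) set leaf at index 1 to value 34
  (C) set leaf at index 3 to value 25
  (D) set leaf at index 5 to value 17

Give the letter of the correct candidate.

Original leaves: [81, 14, 6, 83, 70, 64, 2, 7]
Target new root: 0
Try each candidate change and compute the resulting root:
Candidate A: set leaf[0] = 85 -> leaves = [85, 14, 6, 83, 70, 64, 2, 7]
  L0: [85, 14, 6, 83, 70, 64, 2, 7]
  L1: h(85,14)=(85*31+14)%997=655 h(6,83)=(6*31+83)%997=269 h(70,64)=(70*31+64)%997=240 h(2,7)=(2*31+7)%997=69 -> [655, 269, 240, 69]
  L2: h(655,269)=(655*31+269)%997=634 h(240,69)=(240*31+69)%997=530 -> [634, 530]
  L3: h(634,530)=(634*31+530)%997=244 -> [244]
  root = 244 != target 0
Candidate B: set leaf[1] = 34 -> leaves = [81, 34, 6, 83, 70, 64, 2, 7]
  L0: [81, 34, 6, 83, 70, 64, 2, 7]
  L1: h(81,34)=(81*31+34)%997=551 h(6,83)=(6*31+83)%997=269 h(70,64)=(70*31+64)%997=240 h(2,7)=(2*31+7)%997=69 -> [551, 269, 240, 69]
  L2: h(551,269)=(551*31+269)%997=401 h(240,69)=(240*31+69)%997=530 -> [401, 530]
  L3: h(401,530)=(401*31+530)%997=0 -> [0]
  root = 0 == target 0  ** MATCH **
Candidate C: set leaf[3] = 25 -> leaves = [81, 14, 6, 25, 70, 64, 2, 7]
  L0: [81, 14, 6, 25, 70, 64, 2, 7]
  L1: h(81,14)=(81*31+14)%997=531 h(6,25)=(6*31+25)%997=211 h(70,64)=(70*31+64)%997=240 h(2,7)=(2*31+7)%997=69 -> [531, 211, 240, 69]
  L2: h(531,211)=(531*31+211)%997=720 h(240,69)=(240*31+69)%997=530 -> [720, 530]
  L3: h(720,530)=(720*31+530)%997=916 -> [916]
  root = 916 != target 0
Candidate D: set leaf[5] = 17 -> leaves = [81, 14, 6, 83, 70, 17, 2, 7]
  L0: [81, 14, 6, 83, 70, 17, 2, 7]
  L1: h(81,14)=(81*31+14)%997=531 h(6,83)=(6*31+83)%997=269 h(70,17)=(70*31+17)%997=193 h(2,7)=(2*31+7)%997=69 -> [531, 269, 193, 69]
  L2: h(531,269)=(531*31+269)%997=778 h(193,69)=(193*31+69)%997=70 -> [778, 70]
  L3: h(778,70)=(778*31+70)%997=260 -> [260]
  root = 260 != target 0
Candidate B produces the target root.

Answer: B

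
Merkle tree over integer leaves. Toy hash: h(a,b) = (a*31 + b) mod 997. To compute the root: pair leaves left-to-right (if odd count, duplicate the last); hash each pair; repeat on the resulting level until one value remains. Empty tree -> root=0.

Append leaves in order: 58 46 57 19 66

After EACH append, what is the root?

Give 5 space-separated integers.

After append 58 (leaves=[58]):
  L0: [58]
  root=58
After append 46 (leaves=[58, 46]):
  L0: [58, 46]
  L1: h(58,46)=(58*31+46)%997=847 -> [847]
  root=847
After append 57 (leaves=[58, 46, 57]):
  L0: [58, 46, 57]
  L1: h(58,46)=(58*31+46)%997=847 h(57,57)=(57*31+57)%997=827 -> [847, 827]
  L2: h(847,827)=(847*31+827)%997=165 -> [165]
  root=165
After append 19 (leaves=[58, 46, 57, 19]):
  L0: [58, 46, 57, 19]
  L1: h(58,46)=(58*31+46)%997=847 h(57,19)=(57*31+19)%997=789 -> [847, 789]
  L2: h(847,789)=(847*31+789)%997=127 -> [127]
  root=127
After append 66 (leaves=[58, 46, 57, 19, 66]):
  L0: [58, 46, 57, 19, 66]
  L1: h(58,46)=(58*31+46)%997=847 h(57,19)=(57*31+19)%997=789 h(66,66)=(66*31+66)%997=118 -> [847, 789, 118]
  L2: h(847,789)=(847*31+789)%997=127 h(118,118)=(118*31+118)%997=785 -> [127, 785]
  L3: h(127,785)=(127*31+785)%997=734 -> [734]
  root=734

Answer: 58 847 165 127 734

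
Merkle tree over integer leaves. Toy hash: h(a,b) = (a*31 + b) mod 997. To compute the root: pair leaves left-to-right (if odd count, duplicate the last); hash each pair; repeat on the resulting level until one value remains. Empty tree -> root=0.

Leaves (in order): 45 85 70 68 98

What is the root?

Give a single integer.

L0: [45, 85, 70, 68, 98]
L1: h(45,85)=(45*31+85)%997=483 h(70,68)=(70*31+68)%997=244 h(98,98)=(98*31+98)%997=145 -> [483, 244, 145]
L2: h(483,244)=(483*31+244)%997=262 h(145,145)=(145*31+145)%997=652 -> [262, 652]
L3: h(262,652)=(262*31+652)%997=798 -> [798]

Answer: 798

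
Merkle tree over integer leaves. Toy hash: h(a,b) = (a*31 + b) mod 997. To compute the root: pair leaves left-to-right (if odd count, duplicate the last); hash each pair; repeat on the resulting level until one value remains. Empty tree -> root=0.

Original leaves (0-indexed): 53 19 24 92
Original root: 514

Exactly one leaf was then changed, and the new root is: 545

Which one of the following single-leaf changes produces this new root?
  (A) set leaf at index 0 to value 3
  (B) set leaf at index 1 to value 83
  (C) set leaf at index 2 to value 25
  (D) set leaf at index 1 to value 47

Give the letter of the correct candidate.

Answer: C

Derivation:
Original leaves: [53, 19, 24, 92]
Target new root: 545
Try each candidate change and compute the resulting root:
Candidate A: set leaf[0] = 3 -> leaves = [3, 19, 24, 92]
  L0: [3, 19, 24, 92]
  L1: h(3,19)=(3*31+19)%997=112 h(24,92)=(24*31+92)%997=836 -> [112, 836]
  L2: h(112,836)=(112*31+836)%997=320 -> [320]
  root = 320 != target 545
Candidate B: set leaf[1] = 83 -> leaves = [53, 83, 24, 92]
  L0: [53, 83, 24, 92]
  L1: h(53,83)=(53*31+83)%997=729 h(24,92)=(24*31+92)%997=836 -> [729, 836]
  L2: h(729,836)=(729*31+836)%997=504 -> [504]
  root = 504 != target 545
Candidate C: set leaf[2] = 25 -> leaves = [53, 19, 25, 92]
  L0: [53, 19, 25, 92]
  L1: h(53,19)=(53*31+19)%997=665 h(25,92)=(25*31+92)%997=867 -> [665, 867]
  L2: h(665,867)=(665*31+867)%997=545 -> [545]
  root = 545 == target 545  ** MATCH **
Candidate D: set leaf[1] = 47 -> leaves = [53, 47, 24, 92]
  L0: [53, 47, 24, 92]
  L1: h(53,47)=(53*31+47)%997=693 h(24,92)=(24*31+92)%997=836 -> [693, 836]
  L2: h(693,836)=(693*31+836)%997=385 -> [385]
  root = 385 != target 545
Candidate C produces the target root.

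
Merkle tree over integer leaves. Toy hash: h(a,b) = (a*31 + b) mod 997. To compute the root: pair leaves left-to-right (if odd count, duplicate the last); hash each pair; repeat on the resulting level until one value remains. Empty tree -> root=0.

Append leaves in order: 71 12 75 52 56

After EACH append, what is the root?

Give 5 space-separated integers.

After append 71 (leaves=[71]):
  L0: [71]
  root=71
After append 12 (leaves=[71, 12]):
  L0: [71, 12]
  L1: h(71,12)=(71*31+12)%997=219 -> [219]
  root=219
After append 75 (leaves=[71, 12, 75]):
  L0: [71, 12, 75]
  L1: h(71,12)=(71*31+12)%997=219 h(75,75)=(75*31+75)%997=406 -> [219, 406]
  L2: h(219,406)=(219*31+406)%997=216 -> [216]
  root=216
After append 52 (leaves=[71, 12, 75, 52]):
  L0: [71, 12, 75, 52]
  L1: h(71,12)=(71*31+12)%997=219 h(75,52)=(75*31+52)%997=383 -> [219, 383]
  L2: h(219,383)=(219*31+383)%997=193 -> [193]
  root=193
After append 56 (leaves=[71, 12, 75, 52, 56]):
  L0: [71, 12, 75, 52, 56]
  L1: h(71,12)=(71*31+12)%997=219 h(75,52)=(75*31+52)%997=383 h(56,56)=(56*31+56)%997=795 -> [219, 383, 795]
  L2: h(219,383)=(219*31+383)%997=193 h(795,795)=(795*31+795)%997=515 -> [193, 515]
  L3: h(193,515)=(193*31+515)%997=516 -> [516]
  root=516

Answer: 71 219 216 193 516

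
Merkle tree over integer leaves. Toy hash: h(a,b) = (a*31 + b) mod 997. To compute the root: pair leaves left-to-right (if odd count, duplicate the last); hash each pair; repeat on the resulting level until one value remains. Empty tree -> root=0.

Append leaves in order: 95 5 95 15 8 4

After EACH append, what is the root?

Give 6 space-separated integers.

Answer: 95 956 772 692 731 603

Derivation:
After append 95 (leaves=[95]):
  L0: [95]
  root=95
After append 5 (leaves=[95, 5]):
  L0: [95, 5]
  L1: h(95,5)=(95*31+5)%997=956 -> [956]
  root=956
After append 95 (leaves=[95, 5, 95]):
  L0: [95, 5, 95]
  L1: h(95,5)=(95*31+5)%997=956 h(95,95)=(95*31+95)%997=49 -> [956, 49]
  L2: h(956,49)=(956*31+49)%997=772 -> [772]
  root=772
After append 15 (leaves=[95, 5, 95, 15]):
  L0: [95, 5, 95, 15]
  L1: h(95,5)=(95*31+5)%997=956 h(95,15)=(95*31+15)%997=966 -> [956, 966]
  L2: h(956,966)=(956*31+966)%997=692 -> [692]
  root=692
After append 8 (leaves=[95, 5, 95, 15, 8]):
  L0: [95, 5, 95, 15, 8]
  L1: h(95,5)=(95*31+5)%997=956 h(95,15)=(95*31+15)%997=966 h(8,8)=(8*31+8)%997=256 -> [956, 966, 256]
  L2: h(956,966)=(956*31+966)%997=692 h(256,256)=(256*31+256)%997=216 -> [692, 216]
  L3: h(692,216)=(692*31+216)%997=731 -> [731]
  root=731
After append 4 (leaves=[95, 5, 95, 15, 8, 4]):
  L0: [95, 5, 95, 15, 8, 4]
  L1: h(95,5)=(95*31+5)%997=956 h(95,15)=(95*31+15)%997=966 h(8,4)=(8*31+4)%997=252 -> [956, 966, 252]
  L2: h(956,966)=(956*31+966)%997=692 h(252,252)=(252*31+252)%997=88 -> [692, 88]
  L3: h(692,88)=(692*31+88)%997=603 -> [603]
  root=603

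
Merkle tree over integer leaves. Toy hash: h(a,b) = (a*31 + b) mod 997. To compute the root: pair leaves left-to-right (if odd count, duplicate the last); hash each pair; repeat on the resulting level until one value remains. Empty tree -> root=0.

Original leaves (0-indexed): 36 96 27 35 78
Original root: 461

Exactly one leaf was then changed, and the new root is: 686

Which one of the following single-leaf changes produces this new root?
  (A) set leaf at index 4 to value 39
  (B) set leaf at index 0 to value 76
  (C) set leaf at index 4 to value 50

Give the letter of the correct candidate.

Answer: B

Derivation:
Original leaves: [36, 96, 27, 35, 78]
Target new root: 686
Try each candidate change and compute the resulting root:
Candidate A: set leaf[4] = 39 -> leaves = [36, 96, 27, 35, 39]
  L0: [36, 96, 27, 35, 39]
  L1: h(36,96)=(36*31+96)%997=215 h(27,35)=(27*31+35)%997=872 h(39,39)=(39*31+39)%997=251 -> [215, 872, 251]
  L2: h(215,872)=(215*31+872)%997=558 h(251,251)=(251*31+251)%997=56 -> [558, 56]
  L3: h(558,56)=(558*31+56)%997=405 -> [405]
  root = 405 != target 686
Candidate B: set leaf[0] = 76 -> leaves = [76, 96, 27, 35, 78]
  L0: [76, 96, 27, 35, 78]
  L1: h(76,96)=(76*31+96)%997=458 h(27,35)=(27*31+35)%997=872 h(78,78)=(78*31+78)%997=502 -> [458, 872, 502]
  L2: h(458,872)=(458*31+872)%997=115 h(502,502)=(502*31+502)%997=112 -> [115, 112]
  L3: h(115,112)=(115*31+112)%997=686 -> [686]
  root = 686 == target 686  ** MATCH **
Candidate C: set leaf[4] = 50 -> leaves = [36, 96, 27, 35, 50]
  L0: [36, 96, 27, 35, 50]
  L1: h(36,96)=(36*31+96)%997=215 h(27,35)=(27*31+35)%997=872 h(50,50)=(50*31+50)%997=603 -> [215, 872, 603]
  L2: h(215,872)=(215*31+872)%997=558 h(603,603)=(603*31+603)%997=353 -> [558, 353]
  L3: h(558,353)=(558*31+353)%997=702 -> [702]
  root = 702 != target 686
Candidate B produces the target root.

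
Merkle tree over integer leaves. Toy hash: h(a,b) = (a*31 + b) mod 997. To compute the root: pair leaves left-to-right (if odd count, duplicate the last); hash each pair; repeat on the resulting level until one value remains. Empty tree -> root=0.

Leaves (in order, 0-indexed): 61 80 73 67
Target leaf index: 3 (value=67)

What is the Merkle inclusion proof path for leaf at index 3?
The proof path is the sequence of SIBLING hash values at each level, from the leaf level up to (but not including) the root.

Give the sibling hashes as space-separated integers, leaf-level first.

Answer: 73 974

Derivation:
L0 (leaves): [61, 80, 73, 67], target index=3
L1: h(61,80)=(61*31+80)%997=974 [pair 0] h(73,67)=(73*31+67)%997=336 [pair 1] -> [974, 336]
  Sibling for proof at L0: 73
L2: h(974,336)=(974*31+336)%997=620 [pair 0] -> [620]
  Sibling for proof at L1: 974
Root: 620
Proof path (sibling hashes from leaf to root): [73, 974]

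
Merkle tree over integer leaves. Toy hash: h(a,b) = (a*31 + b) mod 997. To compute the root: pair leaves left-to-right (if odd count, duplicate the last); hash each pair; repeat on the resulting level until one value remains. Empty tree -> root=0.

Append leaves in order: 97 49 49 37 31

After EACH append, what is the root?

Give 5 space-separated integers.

Answer: 97 65 592 580 871

Derivation:
After append 97 (leaves=[97]):
  L0: [97]
  root=97
After append 49 (leaves=[97, 49]):
  L0: [97, 49]
  L1: h(97,49)=(97*31+49)%997=65 -> [65]
  root=65
After append 49 (leaves=[97, 49, 49]):
  L0: [97, 49, 49]
  L1: h(97,49)=(97*31+49)%997=65 h(49,49)=(49*31+49)%997=571 -> [65, 571]
  L2: h(65,571)=(65*31+571)%997=592 -> [592]
  root=592
After append 37 (leaves=[97, 49, 49, 37]):
  L0: [97, 49, 49, 37]
  L1: h(97,49)=(97*31+49)%997=65 h(49,37)=(49*31+37)%997=559 -> [65, 559]
  L2: h(65,559)=(65*31+559)%997=580 -> [580]
  root=580
After append 31 (leaves=[97, 49, 49, 37, 31]):
  L0: [97, 49, 49, 37, 31]
  L1: h(97,49)=(97*31+49)%997=65 h(49,37)=(49*31+37)%997=559 h(31,31)=(31*31+31)%997=992 -> [65, 559, 992]
  L2: h(65,559)=(65*31+559)%997=580 h(992,992)=(992*31+992)%997=837 -> [580, 837]
  L3: h(580,837)=(580*31+837)%997=871 -> [871]
  root=871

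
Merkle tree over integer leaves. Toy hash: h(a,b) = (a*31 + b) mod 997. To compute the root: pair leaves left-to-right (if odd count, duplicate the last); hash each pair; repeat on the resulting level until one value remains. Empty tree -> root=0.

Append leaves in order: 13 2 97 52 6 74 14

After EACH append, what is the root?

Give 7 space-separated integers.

After append 13 (leaves=[13]):
  L0: [13]
  root=13
After append 2 (leaves=[13, 2]):
  L0: [13, 2]
  L1: h(13,2)=(13*31+2)%997=405 -> [405]
  root=405
After append 97 (leaves=[13, 2, 97]):
  L0: [13, 2, 97]
  L1: h(13,2)=(13*31+2)%997=405 h(97,97)=(97*31+97)%997=113 -> [405, 113]
  L2: h(405,113)=(405*31+113)%997=704 -> [704]
  root=704
After append 52 (leaves=[13, 2, 97, 52]):
  L0: [13, 2, 97, 52]
  L1: h(13,2)=(13*31+2)%997=405 h(97,52)=(97*31+52)%997=68 -> [405, 68]
  L2: h(405,68)=(405*31+68)%997=659 -> [659]
  root=659
After append 6 (leaves=[13, 2, 97, 52, 6]):
  L0: [13, 2, 97, 52, 6]
  L1: h(13,2)=(13*31+2)%997=405 h(97,52)=(97*31+52)%997=68 h(6,6)=(6*31+6)%997=192 -> [405, 68, 192]
  L2: h(405,68)=(405*31+68)%997=659 h(192,192)=(192*31+192)%997=162 -> [659, 162]
  L3: h(659,162)=(659*31+162)%997=651 -> [651]
  root=651
After append 74 (leaves=[13, 2, 97, 52, 6, 74]):
  L0: [13, 2, 97, 52, 6, 74]
  L1: h(13,2)=(13*31+2)%997=405 h(97,52)=(97*31+52)%997=68 h(6,74)=(6*31+74)%997=260 -> [405, 68, 260]
  L2: h(405,68)=(405*31+68)%997=659 h(260,260)=(260*31+260)%997=344 -> [659, 344]
  L3: h(659,344)=(659*31+344)%997=833 -> [833]
  root=833
After append 14 (leaves=[13, 2, 97, 52, 6, 74, 14]):
  L0: [13, 2, 97, 52, 6, 74, 14]
  L1: h(13,2)=(13*31+2)%997=405 h(97,52)=(97*31+52)%997=68 h(6,74)=(6*31+74)%997=260 h(14,14)=(14*31+14)%997=448 -> [405, 68, 260, 448]
  L2: h(405,68)=(405*31+68)%997=659 h(260,448)=(260*31+448)%997=532 -> [659, 532]
  L3: h(659,532)=(659*31+532)%997=24 -> [24]
  root=24

Answer: 13 405 704 659 651 833 24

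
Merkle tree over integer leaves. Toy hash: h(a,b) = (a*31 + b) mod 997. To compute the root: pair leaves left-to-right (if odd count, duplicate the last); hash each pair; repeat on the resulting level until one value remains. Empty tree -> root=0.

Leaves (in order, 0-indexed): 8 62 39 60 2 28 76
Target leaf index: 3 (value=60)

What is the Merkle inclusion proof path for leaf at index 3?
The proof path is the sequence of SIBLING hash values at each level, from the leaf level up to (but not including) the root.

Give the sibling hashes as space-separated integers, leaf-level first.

L0 (leaves): [8, 62, 39, 60, 2, 28, 76], target index=3
L1: h(8,62)=(8*31+62)%997=310 [pair 0] h(39,60)=(39*31+60)%997=272 [pair 1] h(2,28)=(2*31+28)%997=90 [pair 2] h(76,76)=(76*31+76)%997=438 [pair 3] -> [310, 272, 90, 438]
  Sibling for proof at L0: 39
L2: h(310,272)=(310*31+272)%997=909 [pair 0] h(90,438)=(90*31+438)%997=237 [pair 1] -> [909, 237]
  Sibling for proof at L1: 310
L3: h(909,237)=(909*31+237)%997=500 [pair 0] -> [500]
  Sibling for proof at L2: 237
Root: 500
Proof path (sibling hashes from leaf to root): [39, 310, 237]

Answer: 39 310 237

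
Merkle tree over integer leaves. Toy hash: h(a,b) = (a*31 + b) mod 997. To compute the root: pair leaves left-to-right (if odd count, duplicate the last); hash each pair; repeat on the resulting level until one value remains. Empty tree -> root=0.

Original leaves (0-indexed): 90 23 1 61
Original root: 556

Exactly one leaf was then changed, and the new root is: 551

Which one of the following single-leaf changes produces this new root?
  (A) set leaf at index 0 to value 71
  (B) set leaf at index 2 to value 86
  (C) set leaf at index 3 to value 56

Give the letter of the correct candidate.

Original leaves: [90, 23, 1, 61]
Target new root: 551
Try each candidate change and compute the resulting root:
Candidate A: set leaf[0] = 71 -> leaves = [71, 23, 1, 61]
  L0: [71, 23, 1, 61]
  L1: h(71,23)=(71*31+23)%997=230 h(1,61)=(1*31+61)%997=92 -> [230, 92]
  L2: h(230,92)=(230*31+92)%997=243 -> [243]
  root = 243 != target 551
Candidate B: set leaf[2] = 86 -> leaves = [90, 23, 86, 61]
  L0: [90, 23, 86, 61]
  L1: h(90,23)=(90*31+23)%997=819 h(86,61)=(86*31+61)%997=733 -> [819, 733]
  L2: h(819,733)=(819*31+733)%997=200 -> [200]
  root = 200 != target 551
Candidate C: set leaf[3] = 56 -> leaves = [90, 23, 1, 56]
  L0: [90, 23, 1, 56]
  L1: h(90,23)=(90*31+23)%997=819 h(1,56)=(1*31+56)%997=87 -> [819, 87]
  L2: h(819,87)=(819*31+87)%997=551 -> [551]
  root = 551 == target 551  ** MATCH **
Candidate C produces the target root.

Answer: C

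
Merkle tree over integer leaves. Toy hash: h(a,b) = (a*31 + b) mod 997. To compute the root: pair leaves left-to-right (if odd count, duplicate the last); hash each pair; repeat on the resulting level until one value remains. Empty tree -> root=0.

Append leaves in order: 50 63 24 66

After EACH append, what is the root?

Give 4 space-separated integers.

Answer: 50 616 921 963

Derivation:
After append 50 (leaves=[50]):
  L0: [50]
  root=50
After append 63 (leaves=[50, 63]):
  L0: [50, 63]
  L1: h(50,63)=(50*31+63)%997=616 -> [616]
  root=616
After append 24 (leaves=[50, 63, 24]):
  L0: [50, 63, 24]
  L1: h(50,63)=(50*31+63)%997=616 h(24,24)=(24*31+24)%997=768 -> [616, 768]
  L2: h(616,768)=(616*31+768)%997=921 -> [921]
  root=921
After append 66 (leaves=[50, 63, 24, 66]):
  L0: [50, 63, 24, 66]
  L1: h(50,63)=(50*31+63)%997=616 h(24,66)=(24*31+66)%997=810 -> [616, 810]
  L2: h(616,810)=(616*31+810)%997=963 -> [963]
  root=963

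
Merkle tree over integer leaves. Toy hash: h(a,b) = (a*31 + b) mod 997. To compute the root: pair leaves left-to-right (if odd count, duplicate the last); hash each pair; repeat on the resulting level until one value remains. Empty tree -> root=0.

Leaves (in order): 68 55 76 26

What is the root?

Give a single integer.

Answer: 642

Derivation:
L0: [68, 55, 76, 26]
L1: h(68,55)=(68*31+55)%997=169 h(76,26)=(76*31+26)%997=388 -> [169, 388]
L2: h(169,388)=(169*31+388)%997=642 -> [642]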